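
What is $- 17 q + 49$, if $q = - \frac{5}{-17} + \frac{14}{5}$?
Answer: $- \frac{18}{5} \approx -3.6$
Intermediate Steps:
$q = \frac{263}{85}$ ($q = \left(-5\right) \left(- \frac{1}{17}\right) + 14 \cdot \frac{1}{5} = \frac{5}{17} + \frac{14}{5} = \frac{263}{85} \approx 3.0941$)
$- 17 q + 49 = \left(-17\right) \frac{263}{85} + 49 = - \frac{263}{5} + 49 = - \frac{18}{5}$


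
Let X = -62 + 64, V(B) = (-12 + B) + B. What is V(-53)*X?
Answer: -236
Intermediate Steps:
V(B) = -12 + 2*B
X = 2
V(-53)*X = (-12 + 2*(-53))*2 = (-12 - 106)*2 = -118*2 = -236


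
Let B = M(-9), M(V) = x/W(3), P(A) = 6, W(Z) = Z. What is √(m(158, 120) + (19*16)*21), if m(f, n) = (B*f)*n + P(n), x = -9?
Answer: 3*I*√5610 ≈ 224.7*I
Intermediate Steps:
M(V) = -3 (M(V) = -9/3 = -9*⅓ = -3)
B = -3
m(f, n) = 6 - 3*f*n (m(f, n) = (-3*f)*n + 6 = -3*f*n + 6 = 6 - 3*f*n)
√(m(158, 120) + (19*16)*21) = √((6 - 3*158*120) + (19*16)*21) = √((6 - 56880) + 304*21) = √(-56874 + 6384) = √(-50490) = 3*I*√5610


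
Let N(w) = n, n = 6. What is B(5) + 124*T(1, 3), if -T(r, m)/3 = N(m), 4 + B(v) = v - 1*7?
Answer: -2238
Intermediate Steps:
B(v) = -11 + v (B(v) = -4 + (v - 1*7) = -4 + (v - 7) = -4 + (-7 + v) = -11 + v)
N(w) = 6
T(r, m) = -18 (T(r, m) = -3*6 = -18)
B(5) + 124*T(1, 3) = (-11 + 5) + 124*(-18) = -6 - 2232 = -2238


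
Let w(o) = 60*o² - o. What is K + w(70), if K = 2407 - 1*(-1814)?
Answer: 298151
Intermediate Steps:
K = 4221 (K = 2407 + 1814 = 4221)
w(o) = -o + 60*o²
K + w(70) = 4221 + 70*(-1 + 60*70) = 4221 + 70*(-1 + 4200) = 4221 + 70*4199 = 4221 + 293930 = 298151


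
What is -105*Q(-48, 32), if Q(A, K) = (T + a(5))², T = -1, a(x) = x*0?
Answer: -105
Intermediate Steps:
a(x) = 0
Q(A, K) = 1 (Q(A, K) = (-1 + 0)² = (-1)² = 1)
-105*Q(-48, 32) = -105*1 = -105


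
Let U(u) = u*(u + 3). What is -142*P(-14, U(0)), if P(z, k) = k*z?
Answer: 0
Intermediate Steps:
U(u) = u*(3 + u)
-142*P(-14, U(0)) = -142*0*(3 + 0)*(-14) = -142*0*3*(-14) = -0*(-14) = -142*0 = 0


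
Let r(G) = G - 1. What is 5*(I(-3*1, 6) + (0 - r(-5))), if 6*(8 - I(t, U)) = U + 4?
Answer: 185/3 ≈ 61.667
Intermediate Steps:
r(G) = -1 + G
I(t, U) = 22/3 - U/6 (I(t, U) = 8 - (U + 4)/6 = 8 - (4 + U)/6 = 8 + (-2/3 - U/6) = 22/3 - U/6)
5*(I(-3*1, 6) + (0 - r(-5))) = 5*((22/3 - 1/6*6) + (0 - (-1 - 5))) = 5*((22/3 - 1) + (0 - 1*(-6))) = 5*(19/3 + (0 + 6)) = 5*(19/3 + 6) = 5*(37/3) = 185/3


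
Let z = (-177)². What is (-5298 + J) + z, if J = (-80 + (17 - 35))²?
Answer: 35635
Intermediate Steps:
z = 31329
J = 9604 (J = (-80 - 18)² = (-98)² = 9604)
(-5298 + J) + z = (-5298 + 9604) + 31329 = 4306 + 31329 = 35635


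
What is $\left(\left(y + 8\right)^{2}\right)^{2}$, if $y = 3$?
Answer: $14641$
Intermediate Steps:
$\left(\left(y + 8\right)^{2}\right)^{2} = \left(\left(3 + 8\right)^{2}\right)^{2} = \left(11^{2}\right)^{2} = 121^{2} = 14641$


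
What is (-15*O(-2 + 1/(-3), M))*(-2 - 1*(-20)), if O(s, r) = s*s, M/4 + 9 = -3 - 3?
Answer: -1470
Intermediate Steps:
M = -60 (M = -36 + 4*(-3 - 3) = -36 + 4*(-6) = -36 - 24 = -60)
O(s, r) = s**2
(-15*O(-2 + 1/(-3), M))*(-2 - 1*(-20)) = (-15*(-2 + 1/(-3))**2)*(-2 - 1*(-20)) = (-15*(-2 - 1/3)**2)*(-2 + 20) = -15*(-7/3)**2*18 = -15*49/9*18 = -245/3*18 = -1470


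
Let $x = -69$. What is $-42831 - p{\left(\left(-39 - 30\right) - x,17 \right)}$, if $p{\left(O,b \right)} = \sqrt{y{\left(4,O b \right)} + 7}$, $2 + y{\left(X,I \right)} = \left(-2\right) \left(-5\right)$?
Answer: $-42831 - \sqrt{15} \approx -42835.0$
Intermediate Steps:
$y{\left(X,I \right)} = 8$ ($y{\left(X,I \right)} = -2 - -10 = -2 + 10 = 8$)
$p{\left(O,b \right)} = \sqrt{15}$ ($p{\left(O,b \right)} = \sqrt{8 + 7} = \sqrt{15}$)
$-42831 - p{\left(\left(-39 - 30\right) - x,17 \right)} = -42831 - \sqrt{15}$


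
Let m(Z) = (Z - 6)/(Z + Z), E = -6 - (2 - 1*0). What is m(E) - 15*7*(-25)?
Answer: 21007/8 ≈ 2625.9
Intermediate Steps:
E = -8 (E = -6 - (2 + 0) = -6 - 1*2 = -6 - 2 = -8)
m(Z) = (-6 + Z)/(2*Z) (m(Z) = (-6 + Z)/((2*Z)) = (-6 + Z)*(1/(2*Z)) = (-6 + Z)/(2*Z))
m(E) - 15*7*(-25) = (1/2)*(-6 - 8)/(-8) - 15*7*(-25) = (1/2)*(-1/8)*(-14) - 105*(-25) = 7/8 + 2625 = 21007/8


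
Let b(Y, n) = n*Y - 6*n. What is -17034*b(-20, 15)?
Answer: 6643260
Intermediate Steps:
b(Y, n) = -6*n + Y*n (b(Y, n) = Y*n - 6*n = -6*n + Y*n)
-17034*b(-20, 15) = -255510*(-6 - 20) = -255510*(-26) = -17034*(-390) = 6643260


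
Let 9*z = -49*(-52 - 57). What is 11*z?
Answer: 58751/9 ≈ 6527.9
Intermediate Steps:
z = 5341/9 (z = (-49*(-52 - 57))/9 = (-49*(-109))/9 = (⅑)*5341 = 5341/9 ≈ 593.44)
11*z = 11*(5341/9) = 58751/9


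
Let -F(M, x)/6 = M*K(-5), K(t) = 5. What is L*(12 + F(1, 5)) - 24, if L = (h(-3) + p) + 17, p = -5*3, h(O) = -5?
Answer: 30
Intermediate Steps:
p = -15
L = -3 (L = (-5 - 15) + 17 = -20 + 17 = -3)
F(M, x) = -30*M (F(M, x) = -6*M*5 = -30*M)
L*(12 + F(1, 5)) - 24 = -3*(12 - 30*1) - 24 = -3*(12 - 30) - 24 = -3*(-18) - 24 = 54 - 24 = 30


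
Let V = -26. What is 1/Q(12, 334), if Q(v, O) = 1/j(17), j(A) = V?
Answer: -26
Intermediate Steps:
j(A) = -26
Q(v, O) = -1/26 (Q(v, O) = 1/(-26) = -1/26)
1/Q(12, 334) = 1/(-1/26) = -26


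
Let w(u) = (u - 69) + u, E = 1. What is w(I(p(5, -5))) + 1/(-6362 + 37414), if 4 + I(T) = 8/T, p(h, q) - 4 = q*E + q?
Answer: -7421425/93156 ≈ -79.667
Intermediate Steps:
p(h, q) = 4 + 2*q (p(h, q) = 4 + (q*1 + q) = 4 + (q + q) = 4 + 2*q)
I(T) = -4 + 8/T
w(u) = -69 + 2*u (w(u) = (-69 + u) + u = -69 + 2*u)
w(I(p(5, -5))) + 1/(-6362 + 37414) = (-69 + 2*(-4 + 8/(4 + 2*(-5)))) + 1/(-6362 + 37414) = (-69 + 2*(-4 + 8/(4 - 10))) + 1/31052 = (-69 + 2*(-4 + 8/(-6))) + 1/31052 = (-69 + 2*(-4 + 8*(-⅙))) + 1/31052 = (-69 + 2*(-4 - 4/3)) + 1/31052 = (-69 + 2*(-16/3)) + 1/31052 = (-69 - 32/3) + 1/31052 = -239/3 + 1/31052 = -7421425/93156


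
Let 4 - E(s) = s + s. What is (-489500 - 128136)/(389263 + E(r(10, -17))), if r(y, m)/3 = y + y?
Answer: -617636/389147 ≈ -1.5872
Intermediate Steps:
r(y, m) = 6*y (r(y, m) = 3*(y + y) = 3*(2*y) = 6*y)
E(s) = 4 - 2*s (E(s) = 4 - (s + s) = 4 - 2*s)
(-489500 - 128136)/(389263 + E(r(10, -17))) = (-489500 - 128136)/(389263 + (4 - 12*10)) = -617636/(389263 + (4 - 2*60)) = -617636/(389263 + (4 - 120)) = -617636/(389263 - 116) = -617636/389147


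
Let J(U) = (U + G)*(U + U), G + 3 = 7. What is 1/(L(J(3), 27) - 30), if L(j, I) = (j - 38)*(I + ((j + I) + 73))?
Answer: 1/646 ≈ 0.0015480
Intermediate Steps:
G = 4 (G = -3 + 7 = 4)
J(U) = 2*U*(4 + U) (J(U) = (U + 4)*(U + U) = (4 + U)*(2*U) = 2*U*(4 + U))
L(j, I) = (-38 + j)*(73 + j + 2*I) (L(j, I) = (-38 + j)*(I + ((I + j) + 73)) = (-38 + j)*(I + (73 + I + j)) = (-38 + j)*(73 + j + 2*I))
1/(L(J(3), 27) - 30) = 1/((-2774 + (2*3*(4 + 3))² - 76*27 + 35*(2*3*(4 + 3)) + 2*27*(2*3*(4 + 3))) - 30) = 1/((-2774 + (2*3*7)² - 2052 + 35*(2*3*7) + 2*27*(2*3*7)) - 30) = 1/((-2774 + 42² - 2052 + 35*42 + 2*27*42) - 30) = 1/((-2774 + 1764 - 2052 + 1470 + 2268) - 30) = 1/(676 - 30) = 1/646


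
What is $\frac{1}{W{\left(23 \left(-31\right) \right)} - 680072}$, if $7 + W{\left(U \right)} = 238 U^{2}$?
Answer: $\frac{1}{120311743} \approx 8.3117 \cdot 10^{-9}$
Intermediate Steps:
$W{\left(U \right)} = -7 + 238 U^{2}$
$\frac{1}{W{\left(23 \left(-31\right) \right)} - 680072} = \frac{1}{\left(-7 + 238 \left(23 \left(-31\right)\right)^{2}\right) - 680072} = \frac{1}{\left(-7 + 238 \left(-713\right)^{2}\right) - 680072} = \frac{1}{\left(-7 + 238 \cdot 508369\right) - 680072} = \frac{1}{\left(-7 + 120991822\right) - 680072} = \frac{1}{120991815 - 680072} = \frac{1}{120311743}$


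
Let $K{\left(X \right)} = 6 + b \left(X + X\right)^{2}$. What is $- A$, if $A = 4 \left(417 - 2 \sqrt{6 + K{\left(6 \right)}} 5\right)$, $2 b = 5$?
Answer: $-1668 + 80 \sqrt{93} \approx -896.51$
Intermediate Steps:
$b = \frac{5}{2}$ ($b = \frac{1}{2} \cdot 5 = \frac{5}{2} \approx 2.5$)
$K{\left(X \right)} = 6 + 10 X^{2}$ ($K{\left(X \right)} = 6 + \frac{5 \left(X + X\right)^{2}}{2} = 6 + \frac{5 \left(2 X\right)^{2}}{2} = 6 + \frac{5 \cdot 4 X^{2}}{2} = 6 + 10 X^{2}$)
$A = 1668 - 80 \sqrt{93}$ ($A = 4 \left(417 - 2 \sqrt{6 + \left(6 + 10 \cdot 6^{2}\right)} 5\right) = 4 \left(417 - 2 \sqrt{6 + \left(6 + 10 \cdot 36\right)} 5\right) = 4 \left(417 - 2 \sqrt{6 + \left(6 + 360\right)} 5\right) = 4 \left(417 - 2 \sqrt{6 + 366} \cdot 5\right) = 4 \left(417 - 2 \sqrt{372} \cdot 5\right) = 4 \left(417 - 2 \cdot 2 \sqrt{93} \cdot 5\right) = 4 \left(417 - 4 \sqrt{93} \cdot 5\right) = 4 \left(417 - 20 \sqrt{93}\right) = 1668 - 80 \sqrt{93} \approx 896.51$)
$- A = - (1668 - 80 \sqrt{93}) = -1668 + 80 \sqrt{93}$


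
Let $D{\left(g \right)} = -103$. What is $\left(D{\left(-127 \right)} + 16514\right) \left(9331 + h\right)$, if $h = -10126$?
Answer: $-13046745$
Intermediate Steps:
$\left(D{\left(-127 \right)} + 16514\right) \left(9331 + h\right) = \left(-103 + 16514\right) \left(9331 - 10126\right) = 16411 \left(-795\right) = -13046745$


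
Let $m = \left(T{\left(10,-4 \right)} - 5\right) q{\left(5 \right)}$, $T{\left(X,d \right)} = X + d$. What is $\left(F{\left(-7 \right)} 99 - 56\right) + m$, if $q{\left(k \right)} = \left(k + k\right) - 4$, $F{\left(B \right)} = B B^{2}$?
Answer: $-34007$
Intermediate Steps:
$F{\left(B \right)} = B^{3}$
$q{\left(k \right)} = -4 + 2 k$ ($q{\left(k \right)} = 2 k - 4 = -4 + 2 k$)
$m = 6$ ($m = \left(\left(10 - 4\right) - 5\right) \left(-4 + 2 \cdot 5\right) = \left(6 - 5\right) \left(-4 + 10\right) = 1 \cdot 6 = 6$)
$\left(F{\left(-7 \right)} 99 - 56\right) + m = \left(\left(-7\right)^{3} \cdot 99 - 56\right) + 6 = \left(\left(-343\right) 99 - 56\right) + 6 = \left(-33957 - 56\right) + 6 = -34013 + 6 = -34007$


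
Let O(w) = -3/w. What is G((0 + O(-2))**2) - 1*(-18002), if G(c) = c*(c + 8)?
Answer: 288401/16 ≈ 18025.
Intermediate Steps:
G(c) = c*(8 + c)
G((0 + O(-2))**2) - 1*(-18002) = (0 - 3/(-2))**2*(8 + (0 - 3/(-2))**2) - 1*(-18002) = (0 - 3*(-1/2))**2*(8 + (0 - 3*(-1/2))**2) + 18002 = (0 + 3/2)**2*(8 + (0 + 3/2)**2) + 18002 = (3/2)**2*(8 + (3/2)**2) + 18002 = 9*(8 + 9/4)/4 + 18002 = (9/4)*(41/4) + 18002 = 369/16 + 18002 = 288401/16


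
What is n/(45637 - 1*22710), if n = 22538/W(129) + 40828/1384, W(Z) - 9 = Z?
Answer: 26609/3163926 ≈ 0.0084101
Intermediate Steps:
W(Z) = 9 + Z
n = 26609/138 (n = 22538/(9 + 129) + 40828/1384 = 22538/138 + 40828*(1/1384) = 22538*(1/138) + 59/2 = 11269/69 + 59/2 = 26609/138 ≈ 192.82)
n/(45637 - 1*22710) = 26609/(138*(45637 - 1*22710)) = 26609/(138*(45637 - 22710)) = (26609/138)/22927 = (26609/138)*(1/22927) = 26609/3163926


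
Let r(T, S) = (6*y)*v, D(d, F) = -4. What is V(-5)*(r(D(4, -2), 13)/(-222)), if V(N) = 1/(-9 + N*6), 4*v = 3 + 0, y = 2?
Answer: 1/962 ≈ 0.0010395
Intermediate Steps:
v = ¾ (v = (3 + 0)/4 = (¼)*3 = ¾ ≈ 0.75000)
V(N) = 1/(-9 + 6*N)
r(T, S) = 9 (r(T, S) = (6*2)*(¾) = 12*(¾) = 9)
V(-5)*(r(D(4, -2), 13)/(-222)) = (1/(3*(-3 + 2*(-5))))*(9/(-222)) = (1/(3*(-3 - 10)))*(9*(-1/222)) = ((⅓)/(-13))*(-3/74) = ((⅓)*(-1/13))*(-3/74) = -1/39*(-3/74) = 1/962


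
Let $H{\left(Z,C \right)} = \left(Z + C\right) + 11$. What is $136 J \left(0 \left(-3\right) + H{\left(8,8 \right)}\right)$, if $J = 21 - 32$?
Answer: $-40392$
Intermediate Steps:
$J = -11$ ($J = 21 - 32 = -11$)
$H{\left(Z,C \right)} = 11 + C + Z$ ($H{\left(Z,C \right)} = \left(C + Z\right) + 11 = 11 + C + Z$)
$136 J \left(0 \left(-3\right) + H{\left(8,8 \right)}\right) = 136 \left(-11\right) \left(0 \left(-3\right) + \left(11 + 8 + 8\right)\right) = - 1496 \left(0 + 27\right) = \left(-1496\right) 27 = -40392$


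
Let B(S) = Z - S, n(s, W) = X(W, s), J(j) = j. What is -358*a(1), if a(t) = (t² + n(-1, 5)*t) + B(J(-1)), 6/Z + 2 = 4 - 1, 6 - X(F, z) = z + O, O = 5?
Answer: -3580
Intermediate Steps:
X(F, z) = 1 - z (X(F, z) = 6 - (z + 5) = 6 - (5 + z) = 6 + (-5 - z) = 1 - z)
n(s, W) = 1 - s
Z = 6 (Z = 6/(-2 + (4 - 1)) = 6/(-2 + 3) = 6/1 = 6*1 = 6)
B(S) = 6 - S
a(t) = 7 + t² + 2*t (a(t) = (t² + (1 - 1*(-1))*t) + (6 - 1*(-1)) = (t² + (1 + 1)*t) + (6 + 1) = (t² + 2*t) + 7 = 7 + t² + 2*t)
-358*a(1) = -358*(7 + 1² + 2*1) = -358*(7 + 1 + 2) = -358*10 = -3580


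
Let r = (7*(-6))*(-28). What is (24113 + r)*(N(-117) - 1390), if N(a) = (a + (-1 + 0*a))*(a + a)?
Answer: 663128158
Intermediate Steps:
N(a) = 2*a*(-1 + a) (N(a) = (a + (-1 + 0))*(2*a) = (a - 1)*(2*a) = (-1 + a)*(2*a) = 2*a*(-1 + a))
r = 1176 (r = -42*(-28) = 1176)
(24113 + r)*(N(-117) - 1390) = (24113 + 1176)*(2*(-117)*(-1 - 117) - 1390) = 25289*(2*(-117)*(-118) - 1390) = 25289*(27612 - 1390) = 25289*26222 = 663128158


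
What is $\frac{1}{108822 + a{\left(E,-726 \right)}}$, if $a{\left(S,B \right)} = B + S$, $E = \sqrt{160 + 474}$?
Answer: $\frac{54048}{5842372291} - \frac{\sqrt{634}}{11684744582} \approx 9.2489 \cdot 10^{-6}$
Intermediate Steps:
$E = \sqrt{634} \approx 25.179$
$\frac{1}{108822 + a{\left(E,-726 \right)}} = \frac{1}{108822 - \left(726 - \sqrt{634}\right)} = \frac{1}{108096 + \sqrt{634}}$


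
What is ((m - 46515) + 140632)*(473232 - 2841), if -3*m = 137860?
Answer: 22655755327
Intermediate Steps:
m = -137860/3 (m = -⅓*137860 = -137860/3 ≈ -45953.)
((m - 46515) + 140632)*(473232 - 2841) = ((-137860/3 - 46515) + 140632)*(473232 - 2841) = (-277405/3 + 140632)*470391 = (144491/3)*470391 = 22655755327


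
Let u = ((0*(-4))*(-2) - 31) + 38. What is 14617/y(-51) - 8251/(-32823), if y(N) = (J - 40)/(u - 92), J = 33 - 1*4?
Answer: 40780862996/361053 ≈ 1.1295e+5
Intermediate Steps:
J = 29 (J = 33 - 4 = 29)
u = 7 (u = (0*(-2) - 31) + 38 = (0 - 31) + 38 = -31 + 38 = 7)
y(N) = 11/85 (y(N) = (29 - 40)/(7 - 92) = -11/(-85) = -11*(-1/85) = 11/85)
14617/y(-51) - 8251/(-32823) = 14617/(11/85) - 8251/(-32823) = 14617*(85/11) - 8251*(-1/32823) = 1242445/11 + 8251/32823 = 40780862996/361053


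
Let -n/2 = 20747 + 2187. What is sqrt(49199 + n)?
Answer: sqrt(3331) ≈ 57.715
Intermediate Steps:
n = -45868 (n = -2*(20747 + 2187) = -2*22934 = -45868)
sqrt(49199 + n) = sqrt(49199 - 45868) = sqrt(3331)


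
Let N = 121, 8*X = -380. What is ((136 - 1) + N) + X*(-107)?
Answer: 10677/2 ≈ 5338.5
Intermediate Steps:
X = -95/2 (X = (⅛)*(-380) = -95/2 ≈ -47.500)
((136 - 1) + N) + X*(-107) = ((136 - 1) + 121) - 95/2*(-107) = (135 + 121) + 10165/2 = 256 + 10165/2 = 10677/2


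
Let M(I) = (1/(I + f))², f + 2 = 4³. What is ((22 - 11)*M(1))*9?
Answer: 11/441 ≈ 0.024943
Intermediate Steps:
f = 62 (f = -2 + 4³ = -2 + 64 = 62)
M(I) = (62 + I)⁻² (M(I) = (1/(I + 62))² = (1/(62 + I))² = (62 + I)⁻²)
((22 - 11)*M(1))*9 = ((22 - 11)/(62 + 1)²)*9 = (11/63²)*9 = (11*(1/3969))*9 = (11/3969)*9 = 11/441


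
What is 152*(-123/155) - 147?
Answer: -41481/155 ≈ -267.62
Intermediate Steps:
152*(-123/155) - 147 = -18696/155 - 147 = -41481/155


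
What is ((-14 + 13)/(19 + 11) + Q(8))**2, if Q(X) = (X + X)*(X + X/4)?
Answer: 23030401/900 ≈ 25589.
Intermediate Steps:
Q(X) = 5*X**2/2 (Q(X) = (2*X)*(X + X*(1/4)) = (2*X)*(X + X/4) = (2*X)*(5*X/4) = 5*X**2/2)
((-14 + 13)/(19 + 11) + Q(8))**2 = ((-14 + 13)/(19 + 11) + (5/2)*8**2)**2 = (-1/30 + (5/2)*64)**2 = (-1*1/30 + 160)**2 = (-1/30 + 160)**2 = (4799/30)**2 = 23030401/900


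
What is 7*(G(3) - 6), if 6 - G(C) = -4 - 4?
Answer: 56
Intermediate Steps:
G(C) = 14 (G(C) = 6 - (-4 - 4) = 6 - 1*(-8) = 6 + 8 = 14)
7*(G(3) - 6) = 7*(14 - 6) = 7*8 = 56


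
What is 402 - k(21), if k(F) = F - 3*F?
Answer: 444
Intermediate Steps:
k(F) = -2*F
402 - k(21) = 402 - (-2)*21 = 402 - 1*(-42) = 402 + 42 = 444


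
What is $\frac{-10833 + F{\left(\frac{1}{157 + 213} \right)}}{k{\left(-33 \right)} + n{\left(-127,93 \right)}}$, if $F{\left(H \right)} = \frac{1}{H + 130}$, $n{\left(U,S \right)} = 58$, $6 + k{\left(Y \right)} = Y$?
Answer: $- \frac{521077763}{913919} \approx -570.16$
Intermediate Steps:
$k{\left(Y \right)} = -6 + Y$
$F{\left(H \right)} = \frac{1}{130 + H}$
$\frac{-10833 + F{\left(\frac{1}{157 + 213} \right)}}{k{\left(-33 \right)} + n{\left(-127,93 \right)}} = \frac{-10833 + \frac{1}{130 + \frac{1}{157 + 213}}}{\left(-6 - 33\right) + 58} = \frac{-10833 + \frac{1}{130 + \frac{1}{370}}}{-39 + 58} = \frac{-10833 + \frac{1}{130 + \frac{1}{370}}}{19} = \left(-10833 + \frac{1}{\frac{48101}{370}}\right) \frac{1}{19} = \left(-10833 + \frac{370}{48101}\right) \frac{1}{19} = \left(- \frac{521077763}{48101}\right) \frac{1}{19} = - \frac{521077763}{913919}$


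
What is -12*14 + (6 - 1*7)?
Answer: -169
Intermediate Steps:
-12*14 + (6 - 1*7) = -168 + (6 - 7) = -168 - 1 = -169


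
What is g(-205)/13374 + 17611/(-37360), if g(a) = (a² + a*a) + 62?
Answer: 1453447403/249826320 ≈ 5.8178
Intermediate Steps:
g(a) = 62 + 2*a² (g(a) = (a² + a²) + 62 = 2*a² + 62 = 62 + 2*a²)
g(-205)/13374 + 17611/(-37360) = (62 + 2*(-205)²)/13374 + 17611/(-37360) = (62 + 2*42025)*(1/13374) + 17611*(-1/37360) = (62 + 84050)*(1/13374) - 17611/37360 = 84112*(1/13374) - 17611/37360 = 42056/6687 - 17611/37360 = 1453447403/249826320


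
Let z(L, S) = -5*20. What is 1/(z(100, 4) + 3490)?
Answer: 1/3390 ≈ 0.00029499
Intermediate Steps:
z(L, S) = -100
1/(z(100, 4) + 3490) = 1/(-100 + 3490) = 1/3390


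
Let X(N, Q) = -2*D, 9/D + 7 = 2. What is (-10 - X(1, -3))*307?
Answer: -20876/5 ≈ -4175.2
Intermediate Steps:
D = -9/5 (D = 9/(-7 + 2) = 9/(-5) = 9*(-1/5) = -9/5 ≈ -1.8000)
X(N, Q) = 18/5 (X(N, Q) = -2*(-9/5) = 18/5)
(-10 - X(1, -3))*307 = (-10 - 1*18/5)*307 = (-10 - 18/5)*307 = -68/5*307 = -20876/5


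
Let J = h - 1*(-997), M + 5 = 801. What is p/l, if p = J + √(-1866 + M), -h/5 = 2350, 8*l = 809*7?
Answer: -86024/5663 + 8*I*√1070/5663 ≈ -15.191 + 0.04621*I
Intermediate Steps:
M = 796 (M = -5 + 801 = 796)
l = 5663/8 (l = (809*7)/8 = (⅛)*5663 = 5663/8 ≈ 707.88)
h = -11750 (h = -5*2350 = -11750)
J = -10753 (J = -11750 - 1*(-997) = -11750 + 997 = -10753)
p = -10753 + I*√1070 (p = -10753 + √(-1866 + 796) = -10753 + √(-1070) = -10753 + I*√1070 ≈ -10753.0 + 32.711*I)
p/l = (-10753 + I*√1070)/(5663/8) = (-10753 + I*√1070)*(8/5663) = -86024/5663 + 8*I*√1070/5663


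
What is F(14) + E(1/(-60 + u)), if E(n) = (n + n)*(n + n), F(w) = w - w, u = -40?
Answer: 1/2500 ≈ 0.00040000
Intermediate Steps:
F(w) = 0
E(n) = 4*n**2 (E(n) = (2*n)*(2*n) = 4*n**2)
F(14) + E(1/(-60 + u)) = 0 + 4*(1/(-60 - 40))**2 = 0 + 4*(1/(-100))**2 = 0 + 4*(-1/100)**2 = 0 + 4*(1/10000) = 0 + 1/2500 = 1/2500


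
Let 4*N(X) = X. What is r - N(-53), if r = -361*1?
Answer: -1391/4 ≈ -347.75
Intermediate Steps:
N(X) = X/4
r = -361
r - N(-53) = -361 - (-53)/4 = -361 - 1*(-53/4) = -361 + 53/4 = -1391/4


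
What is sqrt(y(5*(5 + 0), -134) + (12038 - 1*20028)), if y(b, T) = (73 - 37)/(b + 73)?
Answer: 2*I*sqrt(97873)/7 ≈ 89.385*I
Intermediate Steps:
y(b, T) = 36/(73 + b)
sqrt(y(5*(5 + 0), -134) + (12038 - 1*20028)) = sqrt(36/(73 + 5*(5 + 0)) + (12038 - 1*20028)) = sqrt(36/(73 + 5*5) + (12038 - 20028)) = sqrt(36/(73 + 25) - 7990) = sqrt(36/98 - 7990) = sqrt(36*(1/98) - 7990) = sqrt(18/49 - 7990) = sqrt(-391492/49) = 2*I*sqrt(97873)/7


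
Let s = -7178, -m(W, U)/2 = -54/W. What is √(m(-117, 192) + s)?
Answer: I*√1213238/13 ≈ 84.729*I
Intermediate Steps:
m(W, U) = 108/W (m(W, U) = -(-108)/W = 108/W)
√(m(-117, 192) + s) = √(108/(-117) - 7178) = √(108*(-1/117) - 7178) = √(-12/13 - 7178) = √(-93326/13) = I*√1213238/13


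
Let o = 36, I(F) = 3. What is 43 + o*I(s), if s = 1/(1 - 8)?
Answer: 151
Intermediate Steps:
s = -⅐ (s = 1/(-7) = -⅐ ≈ -0.14286)
43 + o*I(s) = 43 + 36*3 = 43 + 108 = 151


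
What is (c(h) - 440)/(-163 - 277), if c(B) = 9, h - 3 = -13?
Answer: 431/440 ≈ 0.97955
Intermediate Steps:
h = -10 (h = 3 - 13 = -10)
(c(h) - 440)/(-163 - 277) = (9 - 440)/(-163 - 277) = -431/(-440) = -431*(-1/440) = 431/440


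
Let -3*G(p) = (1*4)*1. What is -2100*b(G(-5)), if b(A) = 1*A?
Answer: 2800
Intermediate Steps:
G(p) = -4/3 (G(p) = -1*4/3 = -4/3)
b(A) = A
-2100*b(G(-5)) = -2100*(-4/3) = 2800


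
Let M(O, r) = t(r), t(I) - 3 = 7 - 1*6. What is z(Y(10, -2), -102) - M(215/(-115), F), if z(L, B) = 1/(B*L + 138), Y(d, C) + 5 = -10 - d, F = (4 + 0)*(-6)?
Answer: -10751/2688 ≈ -3.9996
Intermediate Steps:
F = -24 (F = 4*(-6) = -24)
t(I) = 4 (t(I) = 3 + (7 - 1*6) = 3 + (7 - 6) = 3 + 1 = 4)
Y(d, C) = -15 - d (Y(d, C) = -5 + (-10 - d) = -15 - d)
z(L, B) = 1/(138 + B*L)
M(O, r) = 4
z(Y(10, -2), -102) - M(215/(-115), F) = 1/(138 - 102*(-15 - 1*10)) - 1*4 = 1/(138 - 102*(-15 - 10)) - 4 = 1/(138 - 102*(-25)) - 4 = 1/(138 + 2550) - 4 = 1/2688 - 4 = -10751/2688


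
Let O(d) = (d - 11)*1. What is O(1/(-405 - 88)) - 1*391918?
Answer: -193220998/493 ≈ -3.9193e+5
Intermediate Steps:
O(d) = -11 + d (O(d) = (-11 + d)*1 = -11 + d)
O(1/(-405 - 88)) - 1*391918 = (-11 + 1/(-405 - 88)) - 1*391918 = (-11 + 1/(-493)) - 391918 = (-11 - 1/493) - 391918 = -5424/493 - 391918 = -193220998/493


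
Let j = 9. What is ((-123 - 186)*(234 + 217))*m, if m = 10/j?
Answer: -464530/3 ≈ -1.5484e+5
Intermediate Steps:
m = 10/9 ≈ 1.1111
((-123 - 186)*(234 + 217))*m = ((-123 - 186)*(234 + 217))*(10/9) = -309*451*(10/9) = -139359*10/9 = -464530/3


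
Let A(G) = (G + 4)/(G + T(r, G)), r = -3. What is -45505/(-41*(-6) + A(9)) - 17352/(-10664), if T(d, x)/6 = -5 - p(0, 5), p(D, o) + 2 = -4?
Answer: -901840668/4936099 ≈ -182.70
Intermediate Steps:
p(D, o) = -6 (p(D, o) = -2 - 4 = -6)
T(d, x) = 6 (T(d, x) = 6*(-5 - 1*(-6)) = 6*(-5 + 6) = 6*1 = 6)
A(G) = (4 + G)/(6 + G) (A(G) = (G + 4)/(G + 6) = (4 + G)/(6 + G))
-45505/(-41*(-6) + A(9)) - 17352/(-10664) = -45505/(-41*(-6) + (4 + 9)/(6 + 9)) - 17352/(-10664) = -45505/(246 + 13/15) - 17352*(-1/10664) = -45505/(246 + (1/15)*13) + 2169/1333 = -45505/(246 + 13/15) + 2169/1333 = -45505/3703/15 + 2169/1333 = -45505*15/3703 + 2169/1333 = -682575/3703 + 2169/1333 = -901840668/4936099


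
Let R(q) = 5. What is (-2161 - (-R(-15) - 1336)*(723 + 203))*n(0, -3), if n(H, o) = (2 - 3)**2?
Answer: 1239605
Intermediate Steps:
n(H, o) = 1 (n(H, o) = (-1)**2 = 1)
(-2161 - (-R(-15) - 1336)*(723 + 203))*n(0, -3) = (-2161 - (-1*5 - 1336)*(723 + 203))*1 = (-2161 - (-5 - 1336)*926)*1 = (-2161 - (-1341)*926)*1 = (-2161 - 1*(-1241766))*1 = (-2161 + 1241766)*1 = 1239605*1 = 1239605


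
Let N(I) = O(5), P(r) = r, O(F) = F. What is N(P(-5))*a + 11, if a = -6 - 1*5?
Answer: -44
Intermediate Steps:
N(I) = 5
a = -11 (a = -6 - 5 = -11)
N(P(-5))*a + 11 = 5*(-11) + 11 = -55 + 11 = -44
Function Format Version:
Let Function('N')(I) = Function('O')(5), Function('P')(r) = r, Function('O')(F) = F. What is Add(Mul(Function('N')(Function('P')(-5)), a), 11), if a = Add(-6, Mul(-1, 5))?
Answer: -44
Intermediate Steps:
Function('N')(I) = 5
a = -11 (a = Add(-6, -5) = -11)
Add(Mul(Function('N')(Function('P')(-5)), a), 11) = Add(Mul(5, -11), 11) = Add(-55, 11) = -44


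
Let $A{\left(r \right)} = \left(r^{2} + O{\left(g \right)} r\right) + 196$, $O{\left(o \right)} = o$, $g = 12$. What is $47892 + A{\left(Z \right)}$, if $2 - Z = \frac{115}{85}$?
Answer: $\frac{13899797}{289} \approx 48096.0$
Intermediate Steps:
$Z = \frac{11}{17}$ ($Z = 2 - \frac{115}{85} = 2 - 115 \cdot \frac{1}{85} = 2 - \frac{23}{17} = \frac{11}{17} \approx 0.64706$)
$A{\left(r \right)} = 196 + r^{2} + 12 r$ ($A{\left(r \right)} = \left(r^{2} + 12 r\right) + 196 = 196 + r^{2} + 12 r$)
$47892 + A{\left(Z \right)} = 47892 + \left(196 + \left(\frac{11}{17}\right)^{2} + 12 \cdot \frac{11}{17}\right) = 47892 + \left(196 + \frac{121}{289} + \frac{132}{17}\right) = 47892 + \frac{59009}{289} = \frac{13899797}{289}$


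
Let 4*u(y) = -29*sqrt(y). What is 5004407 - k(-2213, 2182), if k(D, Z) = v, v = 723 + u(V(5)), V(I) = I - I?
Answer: 5003684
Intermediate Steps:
V(I) = 0
u(y) = -29*sqrt(y)/4 (u(y) = (-29*sqrt(y))/4 = -29*sqrt(y)/4)
v = 723 (v = 723 - 29*sqrt(0)/4 = 723 - 29/4*0 = 723 + 0 = 723)
k(D, Z) = 723
5004407 - k(-2213, 2182) = 5004407 - 1*723 = 5004407 - 723 = 5003684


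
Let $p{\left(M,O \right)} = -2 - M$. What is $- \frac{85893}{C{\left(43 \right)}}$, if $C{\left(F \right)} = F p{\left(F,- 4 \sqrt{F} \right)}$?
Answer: $\frac{28631}{645} \approx 44.389$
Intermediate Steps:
$C{\left(F \right)} = F \left(-2 - F\right)$
$- \frac{85893}{C{\left(43 \right)}} = - \frac{85893}{\left(-1\right) 43 \left(2 + 43\right)} = - \frac{85893}{\left(-1\right) 43 \cdot 45} = - \frac{85893}{-1935} = \left(-85893\right) \left(- \frac{1}{1935}\right) = \frac{28631}{645}$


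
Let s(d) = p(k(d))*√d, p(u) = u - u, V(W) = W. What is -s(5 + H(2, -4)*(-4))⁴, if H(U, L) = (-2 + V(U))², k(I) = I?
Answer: 0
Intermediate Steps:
p(u) = 0
H(U, L) = (-2 + U)²
s(d) = 0 (s(d) = 0*√d = 0)
-s(5 + H(2, -4)*(-4))⁴ = -1*0⁴ = -1*0 = 0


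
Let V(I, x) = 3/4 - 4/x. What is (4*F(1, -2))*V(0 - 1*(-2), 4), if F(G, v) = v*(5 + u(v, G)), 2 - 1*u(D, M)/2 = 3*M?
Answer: 6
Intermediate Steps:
u(D, M) = 4 - 6*M
V(I, x) = 3/4 - 4/x (V(I, x) = 3*(1/4) - 4/x = 3/4 - 4/x)
F(G, v) = v*(9 - 6*G) (F(G, v) = v*(5 + (4 - 6*G)) = v*(9 - 6*G))
(4*F(1, -2))*V(0 - 1*(-2), 4) = (4*(3*(-2)*(3 - 2*1)))*(3/4 - 4/4) = (4*(3*(-2)*(3 - 2)))*(3/4 - 4*1/4) = (4*(3*(-2)*1))*(3/4 - 1) = (4*(-6))*(-1/4) = -24*(-1/4) = 6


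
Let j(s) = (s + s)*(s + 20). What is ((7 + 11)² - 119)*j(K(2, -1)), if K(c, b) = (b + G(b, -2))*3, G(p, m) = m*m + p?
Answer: 63960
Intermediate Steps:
G(p, m) = p + m² (G(p, m) = m² + p = p + m²)
K(c, b) = 12 + 6*b (K(c, b) = (b + (b + (-2)²))*3 = (b + (b + 4))*3 = (b + (4 + b))*3 = (4 + 2*b)*3 = 12 + 6*b)
j(s) = 2*s*(20 + s) (j(s) = (2*s)*(20 + s) = 2*s*(20 + s))
((7 + 11)² - 119)*j(K(2, -1)) = ((7 + 11)² - 119)*(2*(12 + 6*(-1))*(20 + (12 + 6*(-1)))) = (18² - 119)*(2*(12 - 6)*(20 + (12 - 6))) = (324 - 119)*(2*6*(20 + 6)) = 205*(2*6*26) = 205*312 = 63960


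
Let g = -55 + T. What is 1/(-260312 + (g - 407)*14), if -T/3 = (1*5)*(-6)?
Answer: -1/265520 ≈ -3.7662e-6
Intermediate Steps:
T = 90 (T = -3*1*5*(-6) = -15*(-6) = -3*(-30) = 90)
g = 35 (g = -55 + 90 = 35)
1/(-260312 + (g - 407)*14) = 1/(-260312 + (35 - 407)*14) = 1/(-260312 - 372*14) = 1/(-260312 - 5208) = 1/(-265520) = -1/265520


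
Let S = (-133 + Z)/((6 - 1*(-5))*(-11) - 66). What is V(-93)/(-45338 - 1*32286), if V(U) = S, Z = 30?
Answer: -103/14515688 ≈ -7.0958e-6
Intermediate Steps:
S = 103/187 (S = (-133 + 30)/((6 - 1*(-5))*(-11) - 66) = -103/((6 + 5)*(-11) - 66) = -103/(11*(-11) - 66) = -103/(-121 - 66) = -103/(-187) = -103*(-1/187) = 103/187 ≈ 0.55080)
V(U) = 103/187
V(-93)/(-45338 - 1*32286) = 103/(187*(-45338 - 1*32286)) = 103/(187*(-45338 - 32286)) = (103/187)/(-77624) = (103/187)*(-1/77624) = -103/14515688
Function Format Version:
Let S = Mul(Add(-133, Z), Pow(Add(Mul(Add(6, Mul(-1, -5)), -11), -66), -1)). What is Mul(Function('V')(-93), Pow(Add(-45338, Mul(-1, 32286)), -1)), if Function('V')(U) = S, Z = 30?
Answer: Rational(-103, 14515688) ≈ -7.0958e-6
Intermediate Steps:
S = Rational(103, 187) (S = Mul(Add(-133, 30), Pow(Add(Mul(Add(6, Mul(-1, -5)), -11), -66), -1)) = Mul(-103, Pow(Add(Mul(Add(6, 5), -11), -66), -1)) = Mul(-103, Pow(Add(Mul(11, -11), -66), -1)) = Mul(-103, Pow(Add(-121, -66), -1)) = Mul(-103, Pow(-187, -1)) = Mul(-103, Rational(-1, 187)) = Rational(103, 187) ≈ 0.55080)
Function('V')(U) = Rational(103, 187)
Mul(Function('V')(-93), Pow(Add(-45338, Mul(-1, 32286)), -1)) = Mul(Rational(103, 187), Pow(Add(-45338, Mul(-1, 32286)), -1)) = Mul(Rational(103, 187), Pow(Add(-45338, -32286), -1)) = Mul(Rational(103, 187), Pow(-77624, -1)) = Mul(Rational(103, 187), Rational(-1, 77624)) = Rational(-103, 14515688)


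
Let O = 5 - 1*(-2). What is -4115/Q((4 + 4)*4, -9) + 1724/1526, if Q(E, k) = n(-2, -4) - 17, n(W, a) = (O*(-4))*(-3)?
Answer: -3081991/51121 ≈ -60.288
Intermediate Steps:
O = 7 (O = 5 + 2 = 7)
n(W, a) = 84 (n(W, a) = (7*(-4))*(-3) = -28*(-3) = 84)
Q(E, k) = 67 (Q(E, k) = 84 - 17 = 67)
-4115/Q((4 + 4)*4, -9) + 1724/1526 = -4115/67 + 1724/1526 = -4115*1/67 + 1724*(1/1526) = -4115/67 + 862/763 = -3081991/51121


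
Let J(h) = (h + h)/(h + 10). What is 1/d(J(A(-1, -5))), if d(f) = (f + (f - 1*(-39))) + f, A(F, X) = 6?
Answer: 4/165 ≈ 0.024242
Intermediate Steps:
J(h) = 2*h/(10 + h) (J(h) = (2*h)/(10 + h) = 2*h/(10 + h))
d(f) = 39 + 3*f (d(f) = (f + (f + 39)) + f = (f + (39 + f)) + f = (39 + 2*f) + f = 39 + 3*f)
1/d(J(A(-1, -5))) = 1/(39 + 3*(2*6/(10 + 6))) = 1/(39 + 3*(2*6/16)) = 1/(39 + 3*(2*6*(1/16))) = 1/(39 + 3*(¾)) = 1/(39 + 9/4) = 1/(165/4) = 4/165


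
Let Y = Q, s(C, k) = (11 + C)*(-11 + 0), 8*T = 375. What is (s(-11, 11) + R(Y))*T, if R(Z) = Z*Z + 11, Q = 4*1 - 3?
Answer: 1125/2 ≈ 562.50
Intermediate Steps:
T = 375/8 (T = (⅛)*375 = 375/8 ≈ 46.875)
s(C, k) = -121 - 11*C (s(C, k) = (11 + C)*(-11) = -121 - 11*C)
Q = 1 (Q = 4 - 3 = 1)
Y = 1
R(Z) = 11 + Z² (R(Z) = Z² + 11 = 11 + Z²)
(s(-11, 11) + R(Y))*T = ((-121 - 11*(-11)) + (11 + 1²))*(375/8) = ((-121 + 121) + (11 + 1))*(375/8) = (0 + 12)*(375/8) = 12*(375/8) = 1125/2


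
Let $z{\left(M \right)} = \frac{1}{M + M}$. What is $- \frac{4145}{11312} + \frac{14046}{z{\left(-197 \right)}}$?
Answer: $- \frac{62602014833}{11312} \approx -5.5341 \cdot 10^{6}$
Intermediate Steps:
$z{\left(M \right)} = \frac{1}{2 M}$
$- \frac{4145}{11312} + \frac{14046}{z{\left(-197 \right)}} = - \frac{4145}{11312} + \frac{14046}{\frac{1}{2} \frac{1}{-197}} = \left(-4145\right) \frac{1}{11312} + \frac{14046}{\frac{1}{2} \left(- \frac{1}{197}\right)} = - \frac{4145}{11312} + \frac{14046}{- \frac{1}{394}} = - \frac{4145}{11312} + 14046 \left(-394\right) = - \frac{4145}{11312} - 5534124 = - \frac{62602014833}{11312}$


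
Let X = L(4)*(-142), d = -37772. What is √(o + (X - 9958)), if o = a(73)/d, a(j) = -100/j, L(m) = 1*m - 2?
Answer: I*√4866878110151407/689339 ≈ 101.2*I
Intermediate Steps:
L(m) = -2 + m (L(m) = m - 2 = -2 + m)
X = -284 (X = (-2 + 4)*(-142) = 2*(-142) = -284)
o = 25/689339 (o = -100/73/(-37772) = -100*1/73*(-1/37772) = -100/73*(-1/37772) = 25/689339 ≈ 3.6267e-5)
√(o + (X - 9958)) = √(25/689339 + (-284 - 9958)) = √(25/689339 - 10242) = √(-7060210013/689339) = I*√4866878110151407/689339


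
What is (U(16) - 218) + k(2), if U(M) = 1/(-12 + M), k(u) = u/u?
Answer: -867/4 ≈ -216.75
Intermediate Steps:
k(u) = 1
(U(16) - 218) + k(2) = (1/(-12 + 16) - 218) + 1 = (1/4 - 218) + 1 = (¼ - 218) + 1 = -871/4 + 1 = -867/4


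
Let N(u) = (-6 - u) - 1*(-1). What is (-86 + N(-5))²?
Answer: 7396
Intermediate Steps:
N(u) = -5 - u (N(u) = (-6 - u) + 1 = -5 - u)
(-86 + N(-5))² = (-86 + (-5 - 1*(-5)))² = (-86 + (-5 + 5))² = (-86 + 0)² = (-86)² = 7396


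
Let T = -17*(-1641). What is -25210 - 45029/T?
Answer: -703328399/27897 ≈ -25212.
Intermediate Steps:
T = 27897
-25210 - 45029/T = -25210 - 45029/27897 = -703328399/27897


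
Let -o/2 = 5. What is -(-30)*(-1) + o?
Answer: -40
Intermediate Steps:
o = -10 (o = -2*5 = -10)
-(-30)*(-1) + o = -(-30)*(-1) - 10 = -15*2 - 10 = -30 - 10 = -40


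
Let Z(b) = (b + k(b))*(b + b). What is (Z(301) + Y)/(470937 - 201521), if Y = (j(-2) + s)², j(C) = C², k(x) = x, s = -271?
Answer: 433693/269416 ≈ 1.6098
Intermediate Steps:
Z(b) = 4*b² (Z(b) = (b + b)*(b + b) = (2*b)*(2*b) = 4*b²)
Y = 71289 (Y = ((-2)² - 271)² = (4 - 271)² = (-267)² = 71289)
(Z(301) + Y)/(470937 - 201521) = (4*301² + 71289)/(470937 - 201521) = (4*90601 + 71289)/269416 = (362404 + 71289)*(1/269416) = 433693*(1/269416) = 433693/269416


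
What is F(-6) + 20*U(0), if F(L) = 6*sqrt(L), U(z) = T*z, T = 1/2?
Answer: 6*I*sqrt(6) ≈ 14.697*I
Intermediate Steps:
T = 1/2 ≈ 0.50000
U(z) = z/2
F(-6) + 20*U(0) = 6*sqrt(-6) + 20*((1/2)*0) = 6*(I*sqrt(6)) + 20*0 = 6*I*sqrt(6) + 0 = 6*I*sqrt(6)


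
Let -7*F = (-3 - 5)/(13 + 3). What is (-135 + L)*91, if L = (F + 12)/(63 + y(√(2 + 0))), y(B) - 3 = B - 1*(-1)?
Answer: -110098391/8974 - 2197*√2/8974 ≈ -12269.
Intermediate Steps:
F = 1/14 (F = -(-3 - 5)/(7*(13 + 3)) = -(-8)/(7*16) = -⅐*(-½) = 1/14 ≈ 0.071429)
y(B) = 4 + B (y(B) = 3 + (B - 1*(-1)) = 3 + (B + 1) = 3 + (1 + B) = 4 + B)
L = 169/(14*(67 + √2)) (L = (1/14 + 12)/(63 + (4 + √(2 + 0))) = 169/(14*(63 + (4 + √2))) = 169/(14*(67 + √2)) ≈ 0.17645)
(-135 + L)*91 = (-135 + (11323/62818 - 169*√2/62818))*91 = (-8469107/62818 - 169*√2/62818)*91 = -110098391/8974 - 2197*√2/8974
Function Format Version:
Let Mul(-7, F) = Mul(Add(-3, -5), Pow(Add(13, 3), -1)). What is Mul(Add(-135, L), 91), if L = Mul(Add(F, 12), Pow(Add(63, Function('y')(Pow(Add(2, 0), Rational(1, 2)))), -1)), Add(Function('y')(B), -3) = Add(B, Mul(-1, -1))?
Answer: Add(Rational(-110098391, 8974), Mul(Rational(-2197, 8974), Pow(2, Rational(1, 2)))) ≈ -12269.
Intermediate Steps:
F = Rational(1, 14) (F = Mul(Rational(-1, 7), Mul(Add(-3, -5), Pow(Add(13, 3), -1))) = Mul(Rational(-1, 7), Mul(-8, Pow(16, -1))) = Mul(Rational(-1, 7), Mul(-8, Rational(1, 16))) = Mul(Rational(-1, 7), Rational(-1, 2)) = Rational(1, 14) ≈ 0.071429)
Function('y')(B) = Add(4, B) (Function('y')(B) = Add(3, Add(B, Mul(-1, -1))) = Add(3, Add(B, 1)) = Add(3, Add(1, B)) = Add(4, B))
L = Mul(Rational(169, 14), Pow(Add(67, Pow(2, Rational(1, 2))), -1)) (L = Mul(Add(Rational(1, 14), 12), Pow(Add(63, Add(4, Pow(Add(2, 0), Rational(1, 2)))), -1)) = Mul(Rational(169, 14), Pow(Add(63, Add(4, Pow(2, Rational(1, 2)))), -1)) = Mul(Rational(169, 14), Pow(Add(67, Pow(2, Rational(1, 2))), -1)) ≈ 0.17645)
Mul(Add(-135, L), 91) = Mul(Add(-135, Add(Rational(11323, 62818), Mul(Rational(-169, 62818), Pow(2, Rational(1, 2))))), 91) = Mul(Add(Rational(-8469107, 62818), Mul(Rational(-169, 62818), Pow(2, Rational(1, 2)))), 91) = Add(Rational(-110098391, 8974), Mul(Rational(-2197, 8974), Pow(2, Rational(1, 2))))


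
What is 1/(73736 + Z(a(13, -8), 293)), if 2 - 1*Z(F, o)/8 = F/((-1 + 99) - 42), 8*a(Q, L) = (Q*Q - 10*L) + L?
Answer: 56/4129871 ≈ 1.3560e-5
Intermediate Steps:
a(Q, L) = -9*L/8 + Q**2/8 (a(Q, L) = ((Q*Q - 10*L) + L)/8 = ((Q**2 - 10*L) + L)/8 = (Q**2 - 9*L)/8 = -9*L/8 + Q**2/8)
Z(F, o) = 16 - F/7 (Z(F, o) = 16 - 8*F/((-1 + 99) - 42) = 16 - 8*F/(98 - 42) = 16 - 8*F/56 = 16 - F/7)
1/(73736 + Z(a(13, -8), 293)) = 1/(73736 + (16 - (-9/8*(-8) + (1/8)*13**2)/7)) = 1/(73736 + (16 - (9 + (1/8)*169)/7)) = 1/(73736 + (16 - (9 + 169/8)/7)) = 1/(73736 + (16 - 1/7*241/8)) = 1/(73736 + (16 - 241/56)) = 1/(73736 + 655/56) = 1/(4129871/56) = 56/4129871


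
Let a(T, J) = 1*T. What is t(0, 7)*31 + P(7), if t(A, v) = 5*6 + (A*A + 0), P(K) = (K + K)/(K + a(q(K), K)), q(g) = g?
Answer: 931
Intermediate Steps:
a(T, J) = T
P(K) = 1 (P(K) = (K + K)/(K + K) = (2*K)/((2*K)) = (2*K)*(1/(2*K)) = 1)
t(A, v) = 30 + A² (t(A, v) = 30 + (A² + 0) = 30 + A²)
t(0, 7)*31 + P(7) = (30 + 0²)*31 + 1 = (30 + 0)*31 + 1 = 30*31 + 1 = 930 + 1 = 931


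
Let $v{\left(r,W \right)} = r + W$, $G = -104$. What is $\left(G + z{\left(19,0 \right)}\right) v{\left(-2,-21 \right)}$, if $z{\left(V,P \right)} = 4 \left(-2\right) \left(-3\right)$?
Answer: $1840$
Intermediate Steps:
$v{\left(r,W \right)} = W + r$
$z{\left(V,P \right)} = 24$ ($z{\left(V,P \right)} = \left(-8\right) \left(-3\right) = 24$)
$\left(G + z{\left(19,0 \right)}\right) v{\left(-2,-21 \right)} = \left(-104 + 24\right) \left(-21 - 2\right) = \left(-80\right) \left(-23\right) = 1840$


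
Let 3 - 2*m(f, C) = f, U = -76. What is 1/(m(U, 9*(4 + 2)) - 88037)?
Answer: -2/175995 ≈ -1.1364e-5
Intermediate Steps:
m(f, C) = 3/2 - f/2
1/(m(U, 9*(4 + 2)) - 88037) = 1/((3/2 - ½*(-76)) - 88037) = 1/((3/2 + 38) - 88037) = 1/(79/2 - 88037) = 1/(-175995/2) = -2/175995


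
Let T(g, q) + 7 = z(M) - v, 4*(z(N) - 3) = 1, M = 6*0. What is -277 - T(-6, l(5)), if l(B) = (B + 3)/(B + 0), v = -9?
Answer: -1129/4 ≈ -282.25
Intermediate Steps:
M = 0
z(N) = 13/4 (z(N) = 3 + (1/4)*1 = 3 + 1/4 = 13/4)
l(B) = (3 + B)/B
T(g, q) = 21/4 (T(g, q) = -7 + (13/4 - 1*(-9)) = -7 + (13/4 + 9) = -7 + 49/4 = 21/4)
-277 - T(-6, l(5)) = -277 - 1*21/4 = -277 - 21/4 = -1129/4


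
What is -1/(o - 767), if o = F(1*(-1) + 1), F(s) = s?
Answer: 1/767 ≈ 0.0013038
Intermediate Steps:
o = 0 (o = 1*(-1) + 1 = -1 + 1 = 0)
-1/(o - 767) = -1/(0 - 767) = -1/(-767) = -1*(-1/767) = 1/767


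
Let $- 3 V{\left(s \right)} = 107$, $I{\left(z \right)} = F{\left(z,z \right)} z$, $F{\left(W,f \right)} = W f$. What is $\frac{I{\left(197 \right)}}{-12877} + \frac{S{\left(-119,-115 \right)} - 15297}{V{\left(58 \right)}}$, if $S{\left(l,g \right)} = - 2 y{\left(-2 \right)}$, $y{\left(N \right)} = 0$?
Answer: $- \frac{227116504}{1377839} \approx -164.84$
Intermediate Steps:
$S{\left(l,g \right)} = 0$ ($S{\left(l,g \right)} = \left(-2\right) 0 = 0$)
$I{\left(z \right)} = z^{3}$ ($I{\left(z \right)} = z z z = z^{2} z = z^{3}$)
$V{\left(s \right)} = - \frac{107}{3}$ ($V{\left(s \right)} = \left(- \frac{1}{3}\right) 107 = - \frac{107}{3}$)
$\frac{I{\left(197 \right)}}{-12877} + \frac{S{\left(-119,-115 \right)} - 15297}{V{\left(58 \right)}} = \frac{197^{3}}{-12877} + \frac{0 - 15297}{- \frac{107}{3}} = 7645373 \left(- \frac{1}{12877}\right) + \left(0 - 15297\right) \left(- \frac{3}{107}\right) = - \frac{7645373}{12877} - - \frac{45891}{107} = - \frac{7645373}{12877} + \frac{45891}{107} = - \frac{227116504}{1377839}$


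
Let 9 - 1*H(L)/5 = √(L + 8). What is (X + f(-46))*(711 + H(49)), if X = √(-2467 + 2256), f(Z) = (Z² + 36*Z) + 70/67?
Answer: (756 - 5*√57)*(30890 + 67*I*√211)/67 ≈ 3.3115e+5 + 10433.0*I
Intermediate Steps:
H(L) = 45 - 5*√(8 + L) (H(L) = 45 - 5*√(L + 8) = 45 - 5*√(8 + L))
f(Z) = 70/67 + Z² + 36*Z (f(Z) = (Z² + 36*Z) + 70*(1/67) = (Z² + 36*Z) + 70/67 = 70/67 + Z² + 36*Z)
X = I*√211 (X = √(-211) = I*√211 ≈ 14.526*I)
(X + f(-46))*(711 + H(49)) = (I*√211 + (70/67 + (-46)² + 36*(-46)))*(711 + (45 - 5*√(8 + 49))) = (I*√211 + (70/67 + 2116 - 1656))*(711 + (45 - 5*√57)) = (I*√211 + 30890/67)*(756 - 5*√57) = (30890/67 + I*√211)*(756 - 5*√57) = (756 - 5*√57)*(30890/67 + I*√211)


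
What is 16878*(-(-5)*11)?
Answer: 928290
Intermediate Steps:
16878*(-(-5)*11) = 16878*(-1*(-55)) = 16878*55 = 928290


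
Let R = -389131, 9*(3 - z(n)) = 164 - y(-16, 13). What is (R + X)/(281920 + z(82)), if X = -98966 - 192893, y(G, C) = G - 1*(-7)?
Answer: -3064455/1268567 ≈ -2.4157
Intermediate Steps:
y(G, C) = 7 + G (y(G, C) = G + 7 = 7 + G)
z(n) = -146/9 (z(n) = 3 - (164 - (7 - 16))/9 = 3 - (164 - 1*(-9))/9 = 3 - (164 + 9)/9 = 3 - ⅑*173 = 3 - 173/9 = -146/9)
X = -291859
(R + X)/(281920 + z(82)) = (-389131 - 291859)/(281920 - 146/9) = -680990/2537134/9 = -680990*9/2537134 = -3064455/1268567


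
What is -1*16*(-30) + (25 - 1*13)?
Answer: 492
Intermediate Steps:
-1*16*(-30) + (25 - 1*13) = -16*(-30) + (25 - 13) = 480 + 12 = 492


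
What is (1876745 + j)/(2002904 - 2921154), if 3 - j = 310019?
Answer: -1566729/918250 ≈ -1.7062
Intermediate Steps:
j = -310016 (j = 3 - 1*310019 = 3 - 310019 = -310016)
(1876745 + j)/(2002904 - 2921154) = (1876745 - 310016)/(2002904 - 2921154) = 1566729/(-918250) = 1566729*(-1/918250) = -1566729/918250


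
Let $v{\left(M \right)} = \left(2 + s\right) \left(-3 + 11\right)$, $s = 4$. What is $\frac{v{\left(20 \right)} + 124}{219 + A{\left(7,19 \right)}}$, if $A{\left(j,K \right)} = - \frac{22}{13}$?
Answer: $\frac{2236}{2825} \approx 0.7915$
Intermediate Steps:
$A{\left(j,K \right)} = - \frac{22}{13}$ ($A{\left(j,K \right)} = \left(-22\right) \frac{1}{13} = - \frac{22}{13}$)
$v{\left(M \right)} = 48$ ($v{\left(M \right)} = \left(2 + 4\right) \left(-3 + 11\right) = 6 \cdot 8 = 48$)
$\frac{v{\left(20 \right)} + 124}{219 + A{\left(7,19 \right)}} = \frac{48 + 124}{219 - \frac{22}{13}} = \frac{172}{\frac{2825}{13}} = 172 \cdot \frac{13}{2825} = \frac{2236}{2825}$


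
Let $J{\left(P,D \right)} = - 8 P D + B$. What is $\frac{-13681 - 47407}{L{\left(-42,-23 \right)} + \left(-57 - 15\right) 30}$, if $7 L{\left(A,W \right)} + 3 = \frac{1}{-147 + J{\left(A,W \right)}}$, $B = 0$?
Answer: $\frac{1683738000}{59546813} \approx 28.276$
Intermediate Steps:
$J{\left(P,D \right)} = - 8 D P$ ($J{\left(P,D \right)} = - 8 P D + 0 = - 8 D P + 0 = - 8 D P$)
$L{\left(A,W \right)} = - \frac{3}{7} + \frac{1}{7 \left(-147 - 8 A W\right)}$ ($L{\left(A,W \right)} = - \frac{3}{7} + \frac{1}{7 \left(-147 - 8 W A\right)} = - \frac{3}{7} + \frac{1}{7 \left(-147 - 8 A W\right)}$)
$\frac{-13681 - 47407}{L{\left(-42,-23 \right)} + \left(-57 - 15\right) 30} = \frac{-13681 - 47407}{\frac{2 \left(221 + 12 \left(-42\right) \left(-23\right)\right)}{7 \left(-147 - \left(-336\right) \left(-23\right)\right)} + \left(-57 - 15\right) 30} = - \frac{61088}{\frac{2 \left(221 + 11592\right)}{7 \left(-147 - 7728\right)} - 2160} = - \frac{61088}{\frac{2}{7} \frac{1}{-7875} \cdot 11813 - 2160} = - \frac{61088}{\frac{2}{7} \left(- \frac{1}{7875}\right) 11813 - 2160} = - \frac{61088}{- \frac{23626}{55125} - 2160} = - \frac{61088}{- \frac{119093626}{55125}} = \left(-61088\right) \left(- \frac{55125}{119093626}\right) = \frac{1683738000}{59546813}$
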